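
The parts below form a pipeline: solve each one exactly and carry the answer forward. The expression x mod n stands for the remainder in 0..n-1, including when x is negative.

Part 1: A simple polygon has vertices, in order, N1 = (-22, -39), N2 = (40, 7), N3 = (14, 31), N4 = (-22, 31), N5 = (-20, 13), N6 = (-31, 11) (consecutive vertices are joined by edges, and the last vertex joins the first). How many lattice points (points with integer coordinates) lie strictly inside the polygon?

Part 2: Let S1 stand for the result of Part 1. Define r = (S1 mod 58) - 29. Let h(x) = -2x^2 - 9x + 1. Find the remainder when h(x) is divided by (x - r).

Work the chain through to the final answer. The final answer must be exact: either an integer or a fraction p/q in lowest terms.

-485

Part 1: cross terms: (-22*7 - 40*-39)=1406, (40*31 - 14*7)=1142, (14*31 - -22*31)=1116, (-22*13 - -20*31)=334, (-20*11 - -31*13)=183, (-31*-39 - -22*11)=1451; twice the area = |5632| = 5632; area = 2816; boundary points = 2 + 2 + 36 + 2 + 1 + 1 = 44; strictly interior points = area - boundary/2 + 1 = 2795; answer 2795
Part 2: S1 = 2795; r = -18; remainder = value at the root: -2*(-18)^2 - 9*(-18)^1 + 1 = (-648) + (162) + (1) = -485; answer -485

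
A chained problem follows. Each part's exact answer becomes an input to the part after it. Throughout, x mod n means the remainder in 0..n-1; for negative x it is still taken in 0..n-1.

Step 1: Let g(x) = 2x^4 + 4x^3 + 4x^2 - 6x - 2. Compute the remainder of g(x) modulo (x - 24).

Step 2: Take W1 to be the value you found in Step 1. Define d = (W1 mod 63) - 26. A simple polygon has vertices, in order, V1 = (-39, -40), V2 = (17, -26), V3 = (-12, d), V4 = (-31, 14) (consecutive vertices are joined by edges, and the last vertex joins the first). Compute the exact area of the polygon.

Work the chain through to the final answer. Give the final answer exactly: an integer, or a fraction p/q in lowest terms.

Step 1: remainder = value at the root: 2*(24)^4 + 4*(24)^3 + 4*(24)^2 - 6*(24)^1 - 2 = (663552) + (55296) + (2304) + (-144) + (-2) = 721006; answer 721006
Step 2: W1 = 721006; d = 8; cross terms: (-39*-26 - 17*-40)=1694, (17*8 - -12*-26)=-176, (-12*14 - -31*8)=80, (-31*-40 - -39*14)=1786; twice the area = |3384| = 3384; area = 1692; answer 1692

1692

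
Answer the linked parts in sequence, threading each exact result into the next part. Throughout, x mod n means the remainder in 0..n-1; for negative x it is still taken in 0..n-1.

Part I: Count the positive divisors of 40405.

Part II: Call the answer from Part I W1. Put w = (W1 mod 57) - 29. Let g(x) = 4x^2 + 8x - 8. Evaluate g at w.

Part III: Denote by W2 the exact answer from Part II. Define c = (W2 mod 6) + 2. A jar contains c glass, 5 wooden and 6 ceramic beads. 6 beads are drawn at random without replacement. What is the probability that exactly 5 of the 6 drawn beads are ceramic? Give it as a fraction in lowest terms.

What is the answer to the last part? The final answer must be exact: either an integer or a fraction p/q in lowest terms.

7/286

Part I: 40405 = 5 * 8081; number of divisors = (1+1) * (1+1) = 4; answer 4
Part II: W1 = 4; w = -25; 4*(-25)^2 + 8*(-25)^1 - 8 = (2500) + (-200) + (-8) = 2292; answer 2292
Part III: W2 = 2292; c = 2; total draws C(13,6) = 1716; favorable C(6,5)*C(7,1) = 42; P = 7/286; answer 7/286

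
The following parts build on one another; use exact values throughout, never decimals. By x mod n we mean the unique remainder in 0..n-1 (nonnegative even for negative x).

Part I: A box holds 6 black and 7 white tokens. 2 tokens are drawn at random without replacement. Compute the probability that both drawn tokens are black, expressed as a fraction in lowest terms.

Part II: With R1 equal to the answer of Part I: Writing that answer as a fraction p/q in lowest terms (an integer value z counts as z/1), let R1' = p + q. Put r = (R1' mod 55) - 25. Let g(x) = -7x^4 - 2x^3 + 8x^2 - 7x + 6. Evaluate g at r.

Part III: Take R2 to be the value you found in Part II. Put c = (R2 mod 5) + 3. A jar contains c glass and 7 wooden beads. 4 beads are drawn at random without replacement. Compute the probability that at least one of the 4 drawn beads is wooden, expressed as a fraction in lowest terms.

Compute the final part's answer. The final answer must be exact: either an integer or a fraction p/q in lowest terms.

Part I: total draws C(13,2) = 78; favorable C(6,2) = 15; P = 5/26; answer 5/26
Part II: R1 = 5/26; threaded value p + q = 31; r = 6; -7*(6)^4 - 2*(6)^3 + 8*(6)^2 - 7*(6)^1 + 6 = (-9072) + (-432) + (288) + (-42) + (6) = -9252; answer -9252
Part III: R2 = -9252; c = 6; total draws C(13,4) = 715; complement C(6,4) = 15; favorable 715 - 15 = 700; P = 140/143; answer 140/143

140/143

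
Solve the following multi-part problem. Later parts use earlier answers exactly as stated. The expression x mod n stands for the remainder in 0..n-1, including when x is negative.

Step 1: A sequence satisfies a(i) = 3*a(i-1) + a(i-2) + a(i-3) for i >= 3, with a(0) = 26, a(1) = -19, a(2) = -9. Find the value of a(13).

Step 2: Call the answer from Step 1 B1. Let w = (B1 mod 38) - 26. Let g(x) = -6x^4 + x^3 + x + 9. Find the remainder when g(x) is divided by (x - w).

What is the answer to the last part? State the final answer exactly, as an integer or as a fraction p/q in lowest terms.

Step 1: a(3) = 3*(-9) + 1*(-19) + 1*(26) = -20; iterating: a(3)=-20, a(4)=-88, a(5)=-293, a(6)=-987, a(7)=-3342, a(8)=-11306, a(9)=-38247, a(10)=-129389, a(11)=-437720, a(12)=-1480796, a(13)=-5009497; answer -5009497
Step 2: B1 = -5009497; w = -21; remainder = value at the root: -6*(-21)^4 + 1*(-21)^3 + 1*(-21)^1 + 9 = (-1166886) + (-9261) + (-21) + (9) = -1176159; answer -1176159

-1176159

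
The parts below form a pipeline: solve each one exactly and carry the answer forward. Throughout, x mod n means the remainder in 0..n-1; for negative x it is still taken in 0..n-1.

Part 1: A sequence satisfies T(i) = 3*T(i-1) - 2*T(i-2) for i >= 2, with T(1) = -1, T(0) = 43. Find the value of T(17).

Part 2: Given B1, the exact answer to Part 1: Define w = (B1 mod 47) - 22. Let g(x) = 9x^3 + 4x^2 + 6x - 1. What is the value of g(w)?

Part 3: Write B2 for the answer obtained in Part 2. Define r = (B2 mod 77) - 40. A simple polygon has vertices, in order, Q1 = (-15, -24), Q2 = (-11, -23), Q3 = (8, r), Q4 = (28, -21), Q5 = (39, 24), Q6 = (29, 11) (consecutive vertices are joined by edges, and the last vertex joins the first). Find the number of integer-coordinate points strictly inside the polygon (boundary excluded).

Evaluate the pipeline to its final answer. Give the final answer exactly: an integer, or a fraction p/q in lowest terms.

Part 1: T(2) = 3*(-1) - 2*(43) = -89; iterating: T(2)=-89, T(3)=-265, T(4)=-617, T(5)=-1321, T(6)=-2729, T(7)=-5545, T(8)=-11177, T(9)=-22441, T(10)=-44969, T(11)=-90025, T(12)=-180137, T(13)=-360361, T(14)=-720809, T(15)=-1441705, T(16)=-2883497, T(17)=-5767081; answer -5767081
Part 2: B1 = -5767081; w = -15; 9*(-15)^3 + 4*(-15)^2 + 6*(-15)^1 - 1 = (-30375) + (900) + (-90) + (-1) = -29566; answer -29566
Part 3: B2 = -29566; r = -38; cross terms: (-15*-23 - -11*-24)=81, (-11*-38 - 8*-23)=602, (8*-21 - 28*-38)=896, (28*24 - 39*-21)=1491, (39*11 - 29*24)=-267, (29*-24 - -15*11)=-531; twice the area = |2272| = 2272; area = 1136; boundary points = 1 + 1 + 1 + 1 + 1 + 1 = 6; strictly interior points = area - boundary/2 + 1 = 1134; answer 1134

1134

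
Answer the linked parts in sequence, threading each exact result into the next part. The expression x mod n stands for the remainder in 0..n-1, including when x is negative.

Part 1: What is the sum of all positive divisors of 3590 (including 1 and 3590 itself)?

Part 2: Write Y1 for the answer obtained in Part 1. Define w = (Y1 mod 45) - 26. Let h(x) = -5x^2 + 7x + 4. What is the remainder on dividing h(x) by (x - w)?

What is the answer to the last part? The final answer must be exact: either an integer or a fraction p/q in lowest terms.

-3558

Part 1: 3590 = 2 * 5 * 359; sigma = (1 + 2) * (1 + 5) * (1 + 359) = 3 * 6 * 360 = 6480; answer 6480
Part 2: Y1 = 6480; w = -26; remainder = value at the root: -5*(-26)^2 + 7*(-26)^1 + 4 = (-3380) + (-182) + (4) = -3558; answer -3558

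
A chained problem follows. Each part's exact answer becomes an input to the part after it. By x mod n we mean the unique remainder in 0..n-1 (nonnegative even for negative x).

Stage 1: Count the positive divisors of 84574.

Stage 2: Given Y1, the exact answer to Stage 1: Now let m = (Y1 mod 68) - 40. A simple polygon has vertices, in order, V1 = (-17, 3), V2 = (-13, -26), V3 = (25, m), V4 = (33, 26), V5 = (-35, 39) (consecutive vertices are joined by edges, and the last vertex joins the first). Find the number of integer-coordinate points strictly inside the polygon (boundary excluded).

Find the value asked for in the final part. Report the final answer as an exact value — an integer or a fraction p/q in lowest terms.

2901

Stage 1: 84574 = 2 * 7^2 * 863; number of divisors = (1+1) * (2+1) * (1+1) = 12; answer 12
Stage 2: Y1 = 12; m = -28; cross terms: (-17*-26 - -13*3)=481, (-13*-28 - 25*-26)=1014, (25*26 - 33*-28)=1574, (33*39 - -35*26)=2197, (-35*3 - -17*39)=558; twice the area = |5824| = 5824; area = 2912; boundary points = 1 + 2 + 2 + 1 + 18 = 24; strictly interior points = area - boundary/2 + 1 = 2901; answer 2901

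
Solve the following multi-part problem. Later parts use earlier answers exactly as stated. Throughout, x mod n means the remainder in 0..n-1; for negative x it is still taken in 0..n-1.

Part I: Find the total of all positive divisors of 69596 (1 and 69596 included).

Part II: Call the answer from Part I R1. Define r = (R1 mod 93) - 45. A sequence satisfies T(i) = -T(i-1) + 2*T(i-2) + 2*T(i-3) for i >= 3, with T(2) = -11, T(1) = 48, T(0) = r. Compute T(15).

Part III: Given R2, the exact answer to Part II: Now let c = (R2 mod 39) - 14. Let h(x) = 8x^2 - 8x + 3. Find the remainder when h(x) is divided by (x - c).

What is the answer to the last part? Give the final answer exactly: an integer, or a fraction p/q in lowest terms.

51

Part I: 69596 = 2^2 * 127 * 137; sigma = (1 + 2 + 4) * (1 + 127) * (1 + 137) = 7 * 128 * 138 = 123648; answer 123648
Part II: R1 = 123648; r = 6; T(3) = -1*(-11) + 2*(48) + 2*(6) = 119; iterating: T(3)=119, T(4)=-45, T(5)=261, T(6)=-113, T(7)=545, T(8)=-249, T(9)=1113, T(10)=-521, T(11)=2249, T(12)=-1065, T(13)=4521, T(14)=-2153, T(15)=9065; answer 9065
Part III: R2 = 9065; c = 3; remainder = value at the root: 8*(3)^2 - 8*(3)^1 + 3 = (72) + (-24) + (3) = 51; answer 51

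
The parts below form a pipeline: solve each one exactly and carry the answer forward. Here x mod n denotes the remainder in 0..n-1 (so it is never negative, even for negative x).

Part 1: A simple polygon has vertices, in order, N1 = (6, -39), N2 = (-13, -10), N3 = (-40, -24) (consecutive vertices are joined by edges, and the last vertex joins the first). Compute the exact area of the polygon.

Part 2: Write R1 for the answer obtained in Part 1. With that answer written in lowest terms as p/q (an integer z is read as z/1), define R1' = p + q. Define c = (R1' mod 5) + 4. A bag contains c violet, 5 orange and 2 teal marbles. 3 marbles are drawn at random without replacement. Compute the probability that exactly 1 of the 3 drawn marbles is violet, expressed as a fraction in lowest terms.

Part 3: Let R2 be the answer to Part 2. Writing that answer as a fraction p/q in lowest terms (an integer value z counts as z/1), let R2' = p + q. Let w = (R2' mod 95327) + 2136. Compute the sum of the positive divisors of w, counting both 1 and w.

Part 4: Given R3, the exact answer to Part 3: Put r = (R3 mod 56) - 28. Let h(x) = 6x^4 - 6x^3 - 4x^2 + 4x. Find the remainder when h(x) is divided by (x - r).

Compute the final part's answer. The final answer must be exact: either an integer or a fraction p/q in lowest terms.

Part 1: cross terms: (6*-10 - -13*-39)=-567, (-13*-24 - -40*-10)=-88, (-40*-39 - 6*-24)=1704; twice the area = |1049| = 1049; area = 1049/2; answer 1049/2
Part 2: R1 = 1049/2; threaded value p + q = 1051; c = 5; total draws C(12,3) = 220; favorable C(5,1)*C(7,2) = 105; P = 21/44; answer 21/44
Part 3: R2 = 21/44; threaded value p + q = 65; w = 2201; 2201 = 31 * 71; sigma = (1 + 31) * (1 + 71) = 32 * 72 = 2304; answer 2304
Part 4: R3 = 2304; r = -20; remainder = value at the root: 6*(-20)^4 - 6*(-20)^3 - 4*(-20)^2 + 4*(-20)^1 = (960000) + (48000) + (-1600) + (-80) = 1006320; answer 1006320

1006320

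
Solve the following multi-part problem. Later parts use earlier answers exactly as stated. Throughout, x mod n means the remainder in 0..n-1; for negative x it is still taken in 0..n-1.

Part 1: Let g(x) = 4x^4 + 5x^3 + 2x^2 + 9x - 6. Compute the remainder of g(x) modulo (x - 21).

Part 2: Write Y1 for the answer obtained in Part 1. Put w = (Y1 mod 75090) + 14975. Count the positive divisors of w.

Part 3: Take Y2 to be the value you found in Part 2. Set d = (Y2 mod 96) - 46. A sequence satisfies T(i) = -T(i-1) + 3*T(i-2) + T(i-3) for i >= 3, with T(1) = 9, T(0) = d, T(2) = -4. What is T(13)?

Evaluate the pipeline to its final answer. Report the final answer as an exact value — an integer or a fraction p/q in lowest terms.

Part 1: remainder = value at the root: 4*(21)^4 + 5*(21)^3 + 2*(21)^2 + 9*(21)^1 - 6 = (777924) + (46305) + (882) + (189) + (-6) = 825294; answer 825294
Part 2: Y1 = 825294; w = 89369; 89369 = 7 * 17 * 751; number of divisors = (1+1) * (1+1) * (1+1) = 8; answer 8
Part 3: Y2 = 8; d = -38; T(3) = -1*(-4) + 3*(9) + 1*(-38) = -7; iterating: T(3)=-7, T(4)=4, T(5)=-29, T(6)=34, T(7)=-117, T(8)=190, T(9)=-507, T(10)=960, T(11)=-2291, T(12)=4664, T(13)=-10577; answer -10577

-10577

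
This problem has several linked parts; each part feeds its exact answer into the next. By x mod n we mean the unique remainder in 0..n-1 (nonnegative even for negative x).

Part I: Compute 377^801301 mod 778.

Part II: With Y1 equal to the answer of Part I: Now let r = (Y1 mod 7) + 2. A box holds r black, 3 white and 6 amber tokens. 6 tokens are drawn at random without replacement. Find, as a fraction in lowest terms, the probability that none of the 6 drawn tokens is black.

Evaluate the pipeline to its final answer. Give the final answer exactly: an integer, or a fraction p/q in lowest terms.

Part I: squarings mod 778: 377^1=377, 377^2=533, 377^4=119, 377^8=157, 377^16=531, 377^32=325, 377^64=595, 377^128=35, 377^256=447, 377^512=641, 377^1024=97, 377^2048=73, 377^4096=661, 377^8192=463, 377^16384=419, 377^32768=511, 377^65536=491, 377^131072=679, 377^262144=465, 377^524288=719; 377^801301 = 377^1 * 377^4 * 377^16 * 377^512 * 377^2048 * 377^4096 * 377^8192 * 377^262144 * 377^524288 = 243 (mod 778); answer 243
Part II: Y1 = 243; r = 7; total draws C(16,6) = 8008; favorable C(9,6) = 84; P = 3/286; answer 3/286

3/286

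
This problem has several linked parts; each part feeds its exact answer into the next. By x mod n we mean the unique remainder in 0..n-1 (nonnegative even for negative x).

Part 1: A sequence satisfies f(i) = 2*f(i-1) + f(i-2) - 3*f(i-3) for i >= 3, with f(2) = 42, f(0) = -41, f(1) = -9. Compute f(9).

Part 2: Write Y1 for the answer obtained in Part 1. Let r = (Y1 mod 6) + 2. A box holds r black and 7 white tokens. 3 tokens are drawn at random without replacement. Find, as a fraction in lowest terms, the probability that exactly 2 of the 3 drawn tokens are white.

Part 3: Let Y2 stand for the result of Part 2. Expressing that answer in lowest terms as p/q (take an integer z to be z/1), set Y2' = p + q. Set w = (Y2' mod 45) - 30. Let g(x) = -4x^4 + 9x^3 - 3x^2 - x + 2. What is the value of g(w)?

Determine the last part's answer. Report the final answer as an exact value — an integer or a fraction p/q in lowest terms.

-2305069

Part 1: f(3) = 2*(42) + 1*(-9) - 3*(-41) = 198; iterating: f(3)=198, f(4)=465, f(5)=1002, f(6)=1875, f(7)=3357, f(8)=5583, f(9)=8898; answer 8898
Part 2: Y1 = 8898; r = 2; total draws C(9,3) = 84; favorable C(7,2)*C(2,1) = 42; P = 1/2; answer 1/2
Part 3: Y2 = 1/2; threaded value p + q = 3; w = -27; -4*(-27)^4 + 9*(-27)^3 - 3*(-27)^2 - 1*(-27)^1 + 2 = (-2125764) + (-177147) + (-2187) + (27) + (2) = -2305069; answer -2305069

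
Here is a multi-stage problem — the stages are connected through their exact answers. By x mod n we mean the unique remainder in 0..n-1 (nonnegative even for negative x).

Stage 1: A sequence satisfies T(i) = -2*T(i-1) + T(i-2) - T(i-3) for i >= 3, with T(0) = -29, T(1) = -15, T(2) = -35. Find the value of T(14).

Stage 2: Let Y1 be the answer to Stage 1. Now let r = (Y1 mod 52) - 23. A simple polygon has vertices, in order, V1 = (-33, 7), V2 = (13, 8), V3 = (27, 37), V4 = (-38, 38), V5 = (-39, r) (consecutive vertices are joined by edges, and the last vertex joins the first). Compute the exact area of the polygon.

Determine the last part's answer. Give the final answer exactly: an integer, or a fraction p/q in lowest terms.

3451/2

Stage 1: T(3) = -2*(-35) + 1*(-15) - 1*(-29) = 84; iterating: T(3)=84, T(4)=-188, T(5)=495, T(6)=-1262, T(7)=3207, T(8)=-8171, T(9)=20811, T(10)=-53000, T(11)=134982, T(12)=-343775, T(13)=875532, T(14)=-2229821; answer -2229821
Stage 2: Y1 = -2229821; r = 20; cross terms: (-33*8 - 13*7)=-355, (13*37 - 27*8)=265, (27*38 - -38*37)=2432, (-38*20 - -39*38)=722, (-39*7 - -33*20)=387; twice the area = |3451| = 3451; area = 3451/2; answer 3451/2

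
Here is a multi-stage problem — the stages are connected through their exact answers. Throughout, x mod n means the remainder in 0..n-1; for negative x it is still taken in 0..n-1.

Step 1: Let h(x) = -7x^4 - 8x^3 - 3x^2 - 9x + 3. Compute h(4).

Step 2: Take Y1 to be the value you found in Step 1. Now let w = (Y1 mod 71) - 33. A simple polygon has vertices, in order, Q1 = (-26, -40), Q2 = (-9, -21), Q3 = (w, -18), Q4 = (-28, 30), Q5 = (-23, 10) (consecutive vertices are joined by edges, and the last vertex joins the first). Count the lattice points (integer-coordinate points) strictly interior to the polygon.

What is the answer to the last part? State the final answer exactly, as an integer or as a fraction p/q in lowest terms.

600

Step 1: -7*(4)^4 - 8*(4)^3 - 3*(4)^2 - 9*(4)^1 + 3 = (-1792) + (-512) + (-48) + (-36) + (3) = -2385; answer -2385
Step 2: Y1 = -2385; w = -4; cross terms: (-26*-21 - -9*-40)=186, (-9*-18 - -4*-21)=78, (-4*30 - -28*-18)=-624, (-28*10 - -23*30)=410, (-23*-40 - -26*10)=1180; twice the area = |1230| = 1230; area = 615; boundary points = 1 + 1 + 24 + 5 + 1 = 32; strictly interior points = area - boundary/2 + 1 = 600; answer 600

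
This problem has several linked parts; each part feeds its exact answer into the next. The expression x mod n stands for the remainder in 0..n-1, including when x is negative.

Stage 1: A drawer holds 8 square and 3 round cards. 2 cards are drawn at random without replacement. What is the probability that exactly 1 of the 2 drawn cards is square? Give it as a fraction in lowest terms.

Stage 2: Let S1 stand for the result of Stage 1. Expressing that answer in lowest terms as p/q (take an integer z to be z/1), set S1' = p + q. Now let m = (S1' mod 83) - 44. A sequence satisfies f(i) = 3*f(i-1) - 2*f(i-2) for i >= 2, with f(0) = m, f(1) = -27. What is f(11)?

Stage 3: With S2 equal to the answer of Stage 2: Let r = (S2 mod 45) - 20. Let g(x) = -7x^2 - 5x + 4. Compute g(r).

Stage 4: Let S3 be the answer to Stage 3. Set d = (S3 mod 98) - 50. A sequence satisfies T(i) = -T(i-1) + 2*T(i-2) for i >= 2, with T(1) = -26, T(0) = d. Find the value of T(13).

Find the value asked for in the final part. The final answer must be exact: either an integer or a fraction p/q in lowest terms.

Stage 1: total draws C(11,2) = 55; favorable C(8,1)*C(3,1) = 24; P = 24/55; answer 24/55
Stage 2: S1 = 24/55; threaded value p + q = 79; m = 35; f(2) = 3*(-27) - 2*(35) = -151; iterating: f(2)=-151, f(3)=-399, f(4)=-895, f(5)=-1887, f(6)=-3871, f(7)=-7839, f(8)=-15775, f(9)=-31647, f(10)=-63391, f(11)=-126879; answer -126879
Stage 3: S2 = -126879; r = 1; -7*(1)^2 - 5*(1)^1 + 4 = (-7) + (-5) + (4) = -8; answer -8
Stage 4: S3 = -8; d = 40; T(2) = -1*(-26) + 2*(40) = 106; iterating: T(2)=106, T(3)=-158, T(4)=370, T(5)=-686, T(6)=1426, T(7)=-2798, T(8)=5650, T(9)=-11246, T(10)=22546, T(11)=-45038, T(12)=90130, T(13)=-180206; answer -180206

-180206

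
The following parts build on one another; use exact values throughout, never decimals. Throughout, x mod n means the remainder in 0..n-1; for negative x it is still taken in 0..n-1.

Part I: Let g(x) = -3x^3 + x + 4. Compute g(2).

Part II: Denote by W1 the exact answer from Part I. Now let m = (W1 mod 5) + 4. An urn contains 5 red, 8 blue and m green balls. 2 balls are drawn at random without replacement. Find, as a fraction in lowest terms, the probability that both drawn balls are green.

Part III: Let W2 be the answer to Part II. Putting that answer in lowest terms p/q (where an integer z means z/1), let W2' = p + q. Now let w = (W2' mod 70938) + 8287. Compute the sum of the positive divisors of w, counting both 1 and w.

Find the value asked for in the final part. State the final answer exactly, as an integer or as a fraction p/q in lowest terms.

Part I: -3*(2)^3 + 1*(2)^1 + 4 = (-24) + (2) + (4) = -18; answer -18
Part II: W1 = -18; m = 6; total draws C(19,2) = 171; favorable C(6,2) = 15; P = 5/57; answer 5/57
Part III: W2 = 5/57; threaded value p + q = 62; w = 8349; 8349 = 3 * 11^2 * 23; sigma = (1 + 3) * (1 + 11 + 121) * (1 + 23) = 4 * 133 * 24 = 12768; answer 12768

12768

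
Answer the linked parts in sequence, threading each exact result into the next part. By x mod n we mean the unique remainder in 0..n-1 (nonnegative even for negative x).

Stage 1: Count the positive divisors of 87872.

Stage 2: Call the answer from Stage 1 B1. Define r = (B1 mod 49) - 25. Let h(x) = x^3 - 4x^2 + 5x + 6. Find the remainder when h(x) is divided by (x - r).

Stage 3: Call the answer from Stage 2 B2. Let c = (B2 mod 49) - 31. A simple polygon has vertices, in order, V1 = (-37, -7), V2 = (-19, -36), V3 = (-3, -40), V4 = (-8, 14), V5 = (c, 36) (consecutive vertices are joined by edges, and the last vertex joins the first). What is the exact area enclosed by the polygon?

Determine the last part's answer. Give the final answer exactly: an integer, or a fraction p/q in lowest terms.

Stage 1: 87872 = 2^6 * 1373; number of divisors = (6+1) * (1+1) = 14; answer 14
Stage 2: B1 = 14; r = -11; remainder = value at the root: 1*(-11)^3 - 4*(-11)^2 + 5*(-11)^1 + 6 = (-1331) + (-484) + (-55) + (6) = -1864; answer -1864
Stage 3: B2 = -1864; c = 16; cross terms: (-37*-36 - -19*-7)=1199, (-19*-40 - -3*-36)=652, (-3*14 - -8*-40)=-362, (-8*36 - 16*14)=-512, (16*-7 - -37*36)=1220; twice the area = |2197| = 2197; area = 2197/2; answer 2197/2

2197/2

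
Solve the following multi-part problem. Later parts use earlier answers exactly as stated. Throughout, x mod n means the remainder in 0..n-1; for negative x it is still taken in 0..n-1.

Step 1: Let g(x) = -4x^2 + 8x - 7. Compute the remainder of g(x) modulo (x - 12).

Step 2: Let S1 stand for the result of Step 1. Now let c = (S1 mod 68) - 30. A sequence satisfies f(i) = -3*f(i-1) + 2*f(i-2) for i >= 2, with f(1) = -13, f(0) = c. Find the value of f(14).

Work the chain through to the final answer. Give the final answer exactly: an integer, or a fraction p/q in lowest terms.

Step 1: remainder = value at the root: -4*(12)^2 + 8*(12)^1 - 7 = (-576) + (96) + (-7) = -487; answer -487
Step 2: S1 = -487; c = 27; f(2) = -3*(-13) + 2*(27) = 93; iterating: f(2)=93, f(3)=-305, f(4)=1101, f(5)=-3913, f(6)=13941, f(7)=-49649, f(8)=176829, f(9)=-629785, f(10)=2243013, f(11)=-7988609, f(12)=28451853, f(13)=-101332777, f(14)=360902037; answer 360902037

360902037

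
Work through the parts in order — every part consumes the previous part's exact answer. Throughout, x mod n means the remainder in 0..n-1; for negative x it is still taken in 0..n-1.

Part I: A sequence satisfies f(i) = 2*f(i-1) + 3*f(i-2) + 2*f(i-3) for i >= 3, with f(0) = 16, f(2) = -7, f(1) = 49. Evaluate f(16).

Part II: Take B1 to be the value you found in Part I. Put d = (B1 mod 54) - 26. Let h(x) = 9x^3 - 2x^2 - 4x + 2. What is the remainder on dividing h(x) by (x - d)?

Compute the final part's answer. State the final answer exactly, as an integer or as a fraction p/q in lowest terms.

-5

Part I: f(3) = 2*(-7) + 3*(49) + 2*(16) = 165; iterating: f(3)=165, f(4)=407, f(5)=1295, f(6)=4141, f(7)=12981, f(8)=40975, f(9)=129175, f(10)=407237, f(11)=1283949, f(12)=4047959, f(13)=12762239, f(14)=40236253, f(15)=126855141, f(16)=399943519; answer 399943519
Part II: B1 = 399943519; d = -1; remainder = value at the root: 9*(-1)^3 - 2*(-1)^2 - 4*(-1)^1 + 2 = (-9) + (-2) + (4) + (2) = -5; answer -5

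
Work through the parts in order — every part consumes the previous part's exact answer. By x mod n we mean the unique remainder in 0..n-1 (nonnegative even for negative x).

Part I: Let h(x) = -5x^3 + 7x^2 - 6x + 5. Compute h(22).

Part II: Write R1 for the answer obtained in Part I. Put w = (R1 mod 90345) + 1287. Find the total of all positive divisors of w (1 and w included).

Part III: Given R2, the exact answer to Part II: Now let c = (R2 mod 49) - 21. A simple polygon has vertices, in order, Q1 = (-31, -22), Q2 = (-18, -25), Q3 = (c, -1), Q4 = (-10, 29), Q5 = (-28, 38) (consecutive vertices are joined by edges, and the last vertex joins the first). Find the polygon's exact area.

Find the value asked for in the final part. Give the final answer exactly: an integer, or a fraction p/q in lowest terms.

Part I: -5*(22)^3 + 7*(22)^2 - 6*(22)^1 + 5 = (-53240) + (3388) + (-132) + (5) = -49979; answer -49979
Part II: R1 = -49979; w = 41653; 41653 = 23 * 1811; sigma = (1 + 23) * (1 + 1811) = 24 * 1812 = 43488; answer 43488
Part III: R2 = 43488; c = 4; cross terms: (-31*-25 - -18*-22)=379, (-18*-1 - 4*-25)=118, (4*29 - -10*-1)=106, (-10*38 - -28*29)=432, (-28*-22 - -31*38)=1794; twice the area = |2829| = 2829; area = 2829/2; answer 2829/2

2829/2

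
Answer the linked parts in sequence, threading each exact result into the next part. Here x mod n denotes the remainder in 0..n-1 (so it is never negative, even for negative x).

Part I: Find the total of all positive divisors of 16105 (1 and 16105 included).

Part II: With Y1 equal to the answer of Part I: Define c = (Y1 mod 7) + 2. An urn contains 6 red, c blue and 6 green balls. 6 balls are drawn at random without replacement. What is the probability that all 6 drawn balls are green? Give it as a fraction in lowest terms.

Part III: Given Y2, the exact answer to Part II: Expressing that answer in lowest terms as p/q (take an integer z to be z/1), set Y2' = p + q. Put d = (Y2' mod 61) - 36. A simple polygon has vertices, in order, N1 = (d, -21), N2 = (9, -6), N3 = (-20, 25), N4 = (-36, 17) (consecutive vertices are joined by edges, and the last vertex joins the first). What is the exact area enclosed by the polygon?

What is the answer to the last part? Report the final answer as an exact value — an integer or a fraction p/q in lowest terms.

1311/2

Part I: 16105 = 5 * 3221; sigma = (1 + 5) * (1 + 3221) = 6 * 3222 = 19332; answer 19332
Part II: Y1 = 19332; c = 7; total draws C(19,6) = 27132; favorable C(6,6) = 1; P = 1/27132; answer 1/27132
Part III: Y2 = 1/27132; threaded value p + q = 27133; d = 13; cross terms: (13*-6 - 9*-21)=111, (9*25 - -20*-6)=105, (-20*17 - -36*25)=560, (-36*-21 - 13*17)=535; twice the area = |1311| = 1311; area = 1311/2; answer 1311/2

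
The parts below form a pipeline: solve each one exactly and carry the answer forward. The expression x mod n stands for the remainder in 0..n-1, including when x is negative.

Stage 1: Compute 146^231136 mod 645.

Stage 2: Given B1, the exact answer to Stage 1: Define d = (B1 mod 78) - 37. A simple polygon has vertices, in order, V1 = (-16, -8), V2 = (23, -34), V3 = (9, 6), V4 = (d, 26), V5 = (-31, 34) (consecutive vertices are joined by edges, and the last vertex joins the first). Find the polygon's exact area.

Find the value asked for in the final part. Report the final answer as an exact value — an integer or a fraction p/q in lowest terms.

Stage 1: squarings mod 645: 146^1=146, 146^2=31, 146^4=316, 146^8=526, 146^16=616, 146^32=196, 146^64=361, 146^128=31, 146^256=316, 146^512=526, 146^1024=616, 146^2048=196, 146^4096=361, 146^8192=31, 146^16384=316, 146^32768=526, 146^65536=616, 146^131072=196; 146^231136 = 146^32 * 146^64 * 146^128 * 146^512 * 146^1024 * 146^32768 * 146^65536 * 146^131072 = 181 (mod 645); answer 181
Stage 2: B1 = 181; d = -12; cross terms: (-16*-34 - 23*-8)=728, (23*6 - 9*-34)=444, (9*26 - -12*6)=306, (-12*34 - -31*26)=398, (-31*-8 - -16*34)=792; twice the area = |2668| = 2668; area = 1334; answer 1334

1334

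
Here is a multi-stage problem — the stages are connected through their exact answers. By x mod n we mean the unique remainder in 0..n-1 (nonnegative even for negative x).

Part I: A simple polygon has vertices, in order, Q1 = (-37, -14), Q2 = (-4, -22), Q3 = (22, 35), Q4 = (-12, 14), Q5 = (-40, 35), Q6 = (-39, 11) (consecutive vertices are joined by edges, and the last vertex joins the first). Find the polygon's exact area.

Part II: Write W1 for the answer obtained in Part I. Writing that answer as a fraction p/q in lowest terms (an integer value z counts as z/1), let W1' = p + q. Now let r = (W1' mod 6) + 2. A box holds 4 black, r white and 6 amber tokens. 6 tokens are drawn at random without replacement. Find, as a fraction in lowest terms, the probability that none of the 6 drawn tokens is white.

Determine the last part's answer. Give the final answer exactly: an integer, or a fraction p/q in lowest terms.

Part I: cross terms: (-37*-22 - -4*-14)=758, (-4*35 - 22*-22)=344, (22*14 - -12*35)=728, (-12*35 - -40*14)=140, (-40*11 - -39*35)=925, (-39*-14 - -37*11)=953; twice the area = |3848| = 3848; area = 1924; answer 1924
Part II: W1 = 1924; threaded value p + q = 1925; r = 7; total draws C(17,6) = 12376; favorable C(10,6) = 210; P = 15/884; answer 15/884

15/884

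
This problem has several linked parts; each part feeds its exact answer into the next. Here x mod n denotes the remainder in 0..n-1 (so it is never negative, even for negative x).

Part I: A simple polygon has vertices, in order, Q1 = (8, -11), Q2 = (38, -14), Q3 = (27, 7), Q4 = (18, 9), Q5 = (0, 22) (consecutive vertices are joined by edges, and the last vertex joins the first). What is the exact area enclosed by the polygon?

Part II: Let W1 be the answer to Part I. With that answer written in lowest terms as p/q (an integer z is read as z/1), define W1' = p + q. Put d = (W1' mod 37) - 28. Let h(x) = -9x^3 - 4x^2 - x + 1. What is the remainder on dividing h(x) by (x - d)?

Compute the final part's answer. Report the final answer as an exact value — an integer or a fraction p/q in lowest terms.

-281

Part I: cross terms: (8*-14 - 38*-11)=306, (38*7 - 27*-14)=644, (27*9 - 18*7)=117, (18*22 - 0*9)=396, (0*-11 - 8*22)=-176; twice the area = |1287| = 1287; area = 1287/2; answer 1287/2
Part II: W1 = 1287/2; threaded value p + q = 1289; d = 3; remainder = value at the root: -9*(3)^3 - 4*(3)^2 - 1*(3)^1 + 1 = (-243) + (-36) + (-3) + (1) = -281; answer -281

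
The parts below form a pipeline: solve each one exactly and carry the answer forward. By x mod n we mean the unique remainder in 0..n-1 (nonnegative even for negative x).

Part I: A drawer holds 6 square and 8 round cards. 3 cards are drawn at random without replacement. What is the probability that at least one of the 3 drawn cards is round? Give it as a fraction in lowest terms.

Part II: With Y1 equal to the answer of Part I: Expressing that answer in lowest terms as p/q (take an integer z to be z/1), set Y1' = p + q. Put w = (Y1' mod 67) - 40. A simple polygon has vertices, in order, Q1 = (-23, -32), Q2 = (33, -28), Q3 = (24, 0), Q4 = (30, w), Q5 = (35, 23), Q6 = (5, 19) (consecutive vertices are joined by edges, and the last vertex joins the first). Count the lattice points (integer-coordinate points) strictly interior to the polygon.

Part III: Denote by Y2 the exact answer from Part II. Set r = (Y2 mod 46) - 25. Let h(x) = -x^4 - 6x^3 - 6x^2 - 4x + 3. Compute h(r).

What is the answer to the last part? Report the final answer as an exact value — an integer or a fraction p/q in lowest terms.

-16637

Part I: total draws C(14,3) = 364; complement C(6,3) = 20; favorable 364 - 20 = 344; P = 86/91; answer 86/91
Part II: Y1 = 86/91; threaded value p + q = 177; w = 3; cross terms: (-23*-28 - 33*-32)=1700, (33*0 - 24*-28)=672, (24*3 - 30*0)=72, (30*23 - 35*3)=585, (35*19 - 5*23)=550, (5*-32 - -23*19)=277; twice the area = |3856| = 3856; area = 1928; boundary points = 4 + 1 + 3 + 5 + 2 + 1 = 16; strictly interior points = area - boundary/2 + 1 = 1921; answer 1921
Part III: Y2 = 1921; r = 10; -1*(10)^4 - 6*(10)^3 - 6*(10)^2 - 4*(10)^1 + 3 = (-10000) + (-6000) + (-600) + (-40) + (3) = -16637; answer -16637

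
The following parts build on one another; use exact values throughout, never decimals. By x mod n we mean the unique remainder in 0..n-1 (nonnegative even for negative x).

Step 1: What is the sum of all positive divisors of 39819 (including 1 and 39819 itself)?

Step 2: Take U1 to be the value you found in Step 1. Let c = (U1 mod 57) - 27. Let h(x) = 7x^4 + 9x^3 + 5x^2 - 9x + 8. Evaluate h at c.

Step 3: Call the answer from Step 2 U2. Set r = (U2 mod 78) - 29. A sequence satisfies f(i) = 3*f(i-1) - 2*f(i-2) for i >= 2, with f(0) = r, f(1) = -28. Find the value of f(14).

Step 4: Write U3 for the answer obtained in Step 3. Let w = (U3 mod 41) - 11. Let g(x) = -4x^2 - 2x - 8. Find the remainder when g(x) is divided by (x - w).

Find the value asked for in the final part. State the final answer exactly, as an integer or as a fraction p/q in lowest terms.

Step 1: 39819 = 3 * 13 * 1021; sigma = (1 + 3) * (1 + 13) * (1 + 1021) = 4 * 14 * 1022 = 57232; answer 57232
Step 2: U1 = 57232; c = -23; 7*(-23)^4 + 9*(-23)^3 + 5*(-23)^2 - 9*(-23)^1 + 8 = (1958887) + (-109503) + (2645) + (207) + (8) = 1852244; answer 1852244
Step 3: U2 = 1852244; r = 27; f(2) = 3*(-28) - 2*(27) = -138; iterating: f(2)=-138, f(3)=-358, f(4)=-798, f(5)=-1678, f(6)=-3438, f(7)=-6958, f(8)=-13998, f(9)=-28078, f(10)=-56238, f(11)=-112558, f(12)=-225198, f(13)=-450478, f(14)=-901038; answer -901038
Step 4: U3 = -901038; w = 8; remainder = value at the root: -4*(8)^2 - 2*(8)^1 - 8 = (-256) + (-16) + (-8) = -280; answer -280

-280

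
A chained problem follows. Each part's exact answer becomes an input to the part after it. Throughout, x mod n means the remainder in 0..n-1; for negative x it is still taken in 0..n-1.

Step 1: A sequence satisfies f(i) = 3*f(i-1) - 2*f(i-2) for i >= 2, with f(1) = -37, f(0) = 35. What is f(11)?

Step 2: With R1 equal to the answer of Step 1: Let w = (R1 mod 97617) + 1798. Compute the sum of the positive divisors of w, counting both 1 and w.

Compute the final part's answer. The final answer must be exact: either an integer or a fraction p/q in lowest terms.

66248

Step 1: f(2) = 3*(-37) - 2*(35) = -181; iterating: f(2)=-181, f(3)=-469, f(4)=-1045, f(5)=-2197, f(6)=-4501, f(7)=-9109, f(8)=-18325, f(9)=-36757, f(10)=-73621, f(11)=-147349; answer -147349
Step 2: R1 = -147349; w = 49683; 49683 = 3 * 16561; sigma = (1 + 3) * (1 + 16561) = 4 * 16562 = 66248; answer 66248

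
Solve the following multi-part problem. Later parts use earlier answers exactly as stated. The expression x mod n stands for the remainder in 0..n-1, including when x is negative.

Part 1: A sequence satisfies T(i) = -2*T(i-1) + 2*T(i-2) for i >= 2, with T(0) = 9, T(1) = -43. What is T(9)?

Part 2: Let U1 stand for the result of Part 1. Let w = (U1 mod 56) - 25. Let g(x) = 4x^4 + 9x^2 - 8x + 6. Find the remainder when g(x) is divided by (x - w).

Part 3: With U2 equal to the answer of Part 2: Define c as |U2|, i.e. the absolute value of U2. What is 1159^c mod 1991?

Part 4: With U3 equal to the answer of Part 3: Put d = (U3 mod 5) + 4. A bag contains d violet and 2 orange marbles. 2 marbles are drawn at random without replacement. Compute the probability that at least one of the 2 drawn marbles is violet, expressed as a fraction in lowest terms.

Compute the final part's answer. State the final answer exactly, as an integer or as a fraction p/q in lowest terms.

14/15

Part 1: T(2) = -2*(-43) + 2*(9) = 104; iterating: T(2)=104, T(3)=-294, T(4)=796, T(5)=-2180, T(6)=5952, T(7)=-16264, T(8)=44432, T(9)=-121392; answer -121392
Part 2: U1 = -121392; w = -9; remainder = value at the root: 4*(-9)^4 + 9*(-9)^2 - 8*(-9)^1 + 6 = (26244) + (729) + (72) + (6) = 27051; answer 27051
Part 3: U2 = 27051; c = 27051; squarings mod 1991: 1159^1=1159, 1159^2=1347, 1159^4=608, 1159^8=1329, 1159^16=224, 1159^32=401, 1159^64=1521, 1159^128=1890, 1159^256=246, 1159^512=786, 1159^1024=586, 1159^2048=944, 1159^4096=1159, 1159^8192=1347, 1159^16384=608; 1159^27051 = 1159^1 * 1159^2 * 1159^8 * 1159^32 * 1159^128 * 1159^256 * 1159^2048 * 1159^8192 * 1159^16384 = 675 (mod 1991); answer 675
Part 4: U3 = 675; d = 4; total draws C(6,2) = 15; complement C(2,2) = 1; favorable 15 - 1 = 14; P = 14/15; answer 14/15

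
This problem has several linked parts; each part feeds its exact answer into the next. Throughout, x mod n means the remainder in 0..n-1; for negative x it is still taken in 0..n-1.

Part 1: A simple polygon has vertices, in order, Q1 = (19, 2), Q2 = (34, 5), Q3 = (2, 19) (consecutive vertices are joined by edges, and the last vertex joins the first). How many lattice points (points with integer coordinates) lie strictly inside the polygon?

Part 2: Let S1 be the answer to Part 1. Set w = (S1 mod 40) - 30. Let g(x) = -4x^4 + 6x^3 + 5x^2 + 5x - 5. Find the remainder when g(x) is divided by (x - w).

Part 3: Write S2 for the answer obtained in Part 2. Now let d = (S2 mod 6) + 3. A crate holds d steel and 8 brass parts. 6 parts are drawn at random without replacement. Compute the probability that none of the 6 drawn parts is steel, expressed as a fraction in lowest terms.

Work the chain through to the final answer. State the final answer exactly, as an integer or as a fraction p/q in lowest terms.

4/429

Part 1: cross terms: (19*5 - 34*2)=27, (34*19 - 2*5)=636, (2*2 - 19*19)=-357; twice the area = |306| = 306; area = 153; boundary points = 3 + 2 + 17 = 22; strictly interior points = area - boundary/2 + 1 = 143; answer 143
Part 2: S1 = 143; w = -7; remainder = value at the root: -4*(-7)^4 + 6*(-7)^3 + 5*(-7)^2 + 5*(-7)^1 - 5 = (-9604) + (-2058) + (245) + (-35) + (-5) = -11457; answer -11457
Part 3: S2 = -11457; d = 6; total draws C(14,6) = 3003; favorable C(8,6) = 28; P = 4/429; answer 4/429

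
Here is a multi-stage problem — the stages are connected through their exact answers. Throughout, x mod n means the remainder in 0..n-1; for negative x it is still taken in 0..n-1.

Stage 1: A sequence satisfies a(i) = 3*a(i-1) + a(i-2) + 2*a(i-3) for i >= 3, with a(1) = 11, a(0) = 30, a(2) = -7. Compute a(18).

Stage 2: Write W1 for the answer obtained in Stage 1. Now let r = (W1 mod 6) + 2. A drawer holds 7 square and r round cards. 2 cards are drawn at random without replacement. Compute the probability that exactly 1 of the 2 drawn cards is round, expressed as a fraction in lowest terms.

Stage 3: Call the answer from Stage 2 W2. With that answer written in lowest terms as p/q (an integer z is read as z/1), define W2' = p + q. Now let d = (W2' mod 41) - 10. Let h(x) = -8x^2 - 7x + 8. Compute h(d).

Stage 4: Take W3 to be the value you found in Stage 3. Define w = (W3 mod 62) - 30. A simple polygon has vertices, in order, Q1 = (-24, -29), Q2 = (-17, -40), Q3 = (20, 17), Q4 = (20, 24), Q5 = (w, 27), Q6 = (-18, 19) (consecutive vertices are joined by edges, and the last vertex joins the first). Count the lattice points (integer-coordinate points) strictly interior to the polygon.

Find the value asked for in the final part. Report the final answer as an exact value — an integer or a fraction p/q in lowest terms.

1566

Stage 1: a(3) = 3*(-7) + 1*(11) + 2*(30) = 50; iterating: a(3)=50, a(4)=165, a(5)=531, a(6)=1858, a(7)=6435, a(8)=22225, a(9)=76826, a(10)=265573, a(11)=917995, a(12)=3173210, a(13)=10968771, a(14)=37915513, a(15)=131061730, a(16)=453038245, a(17)=1566007491, a(18)=5413184178; answer 5413184178
Stage 2: W1 = 5413184178; r = 2; total draws C(9,2) = 36; favorable C(2,1)*C(7,1) = 14; P = 7/18; answer 7/18
Stage 3: W2 = 7/18; threaded value p + q = 25; d = 15; -8*(15)^2 - 7*(15)^1 + 8 = (-1800) + (-105) + (8) = -1897; answer -1897
Stage 4: W3 = -1897; w = -5; cross terms: (-24*-40 - -17*-29)=467, (-17*17 - 20*-40)=511, (20*24 - 20*17)=140, (20*27 - -5*24)=660, (-5*19 - -18*27)=391, (-18*-29 - -24*19)=978; twice the area = |3147| = 3147; area = 3147/2; boundary points = 1 + 1 + 7 + 1 + 1 + 6 = 17; strictly interior points = area - boundary/2 + 1 = 1566; answer 1566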